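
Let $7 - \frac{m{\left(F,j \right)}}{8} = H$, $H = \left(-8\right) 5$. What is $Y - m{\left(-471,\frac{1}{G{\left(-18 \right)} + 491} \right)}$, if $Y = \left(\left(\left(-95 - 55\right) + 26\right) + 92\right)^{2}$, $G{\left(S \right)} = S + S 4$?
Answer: $648$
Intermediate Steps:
$G{\left(S \right)} = 5 S$ ($G{\left(S \right)} = S + 4 S = 5 S$)
$Y = 1024$ ($Y = \left(\left(-150 + 26\right) + 92\right)^{2} = \left(-124 + 92\right)^{2} = \left(-32\right)^{2} = 1024$)
$H = -40$
$m{\left(F,j \right)} = 376$ ($m{\left(F,j \right)} = 56 - -320 = 56 + 320 = 376$)
$Y - m{\left(-471,\frac{1}{G{\left(-18 \right)} + 491} \right)} = 1024 - 376 = 648$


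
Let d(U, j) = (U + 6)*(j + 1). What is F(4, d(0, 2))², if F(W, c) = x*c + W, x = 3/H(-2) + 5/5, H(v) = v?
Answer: 25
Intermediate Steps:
x = -½ (x = 3/(-2) + 5/5 = 3*(-½) + 5*(⅕) = -3/2 + 1 = -½ ≈ -0.50000)
d(U, j) = (1 + j)*(6 + U) (d(U, j) = (6 + U)*(1 + j) = (1 + j)*(6 + U))
F(W, c) = W - c/2 (F(W, c) = -c/2 + W = W - c/2)
F(4, d(0, 2))² = (4 - (6 + 0 + 6*2 + 0*2)/2)² = (4 - (6 + 0 + 12 + 0)/2)² = (4 - ½*18)² = (4 - 9)² = (-5)² = 25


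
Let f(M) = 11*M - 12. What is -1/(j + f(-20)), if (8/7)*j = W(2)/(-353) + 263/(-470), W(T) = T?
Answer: 1327280/308585413 ≈ 0.0043012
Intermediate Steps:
f(M) = -12 + 11*M
j = -656453/1327280 (j = 7*(2/(-353) + 263/(-470))/8 = 7*(2*(-1/353) + 263*(-1/470))/8 = 7*(-2/353 - 263/470)/8 = (7/8)*(-93779/165910) = -656453/1327280 ≈ -0.49459)
-1/(j + f(-20)) = -1/(-656453/1327280 + (-12 + 11*(-20))) = -1/(-656453/1327280 + (-12 - 220)) = -1/(-656453/1327280 - 232) = -1/(-308585413/1327280) = -1*(-1327280/308585413) = 1327280/308585413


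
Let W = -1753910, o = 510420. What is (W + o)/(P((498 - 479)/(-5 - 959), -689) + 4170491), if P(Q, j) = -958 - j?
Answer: -621745/2085111 ≈ -0.29818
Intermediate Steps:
(W + o)/(P((498 - 479)/(-5 - 959), -689) + 4170491) = (-1753910 + 510420)/((-958 - 1*(-689)) + 4170491) = -1243490/((-958 + 689) + 4170491) = -1243490/(-269 + 4170491) = -1243490/4170222 = -1243490*1/4170222 = -621745/2085111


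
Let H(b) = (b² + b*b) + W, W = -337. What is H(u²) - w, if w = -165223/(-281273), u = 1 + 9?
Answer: 5530505776/281273 ≈ 19662.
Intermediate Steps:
u = 10
w = 165223/281273 (w = -165223*(-1/281273) = 165223/281273 ≈ 0.58741)
H(b) = -337 + 2*b² (H(b) = (b² + b*b) - 337 = (b² + b²) - 337 = 2*b² - 337 = -337 + 2*b²)
H(u²) - w = (-337 + 2*(10²)²) - 1*165223/281273 = (-337 + 2*100²) - 165223/281273 = (-337 + 2*10000) - 165223/281273 = (-337 + 20000) - 165223/281273 = 19663 - 165223/281273 = 5530505776/281273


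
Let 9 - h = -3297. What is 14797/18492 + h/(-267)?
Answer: -19061251/1645788 ≈ -11.582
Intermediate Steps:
h = 3306 (h = 9 - 1*(-3297) = 9 + 3297 = 3306)
14797/18492 + h/(-267) = 14797/18492 + 3306/(-267) = 14797*(1/18492) + 3306*(-1/267) = 14797/18492 - 1102/89 = -19061251/1645788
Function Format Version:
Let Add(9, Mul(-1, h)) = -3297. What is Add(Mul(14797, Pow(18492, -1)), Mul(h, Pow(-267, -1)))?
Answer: Rational(-19061251, 1645788) ≈ -11.582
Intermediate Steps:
h = 3306 (h = Add(9, Mul(-1, -3297)) = Add(9, 3297) = 3306)
Add(Mul(14797, Pow(18492, -1)), Mul(h, Pow(-267, -1))) = Add(Mul(14797, Pow(18492, -1)), Mul(3306, Pow(-267, -1))) = Add(Mul(14797, Rational(1, 18492)), Mul(3306, Rational(-1, 267))) = Add(Rational(14797, 18492), Rational(-1102, 89)) = Rational(-19061251, 1645788)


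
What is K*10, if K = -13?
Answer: -130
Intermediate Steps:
K*10 = -13*10 = -130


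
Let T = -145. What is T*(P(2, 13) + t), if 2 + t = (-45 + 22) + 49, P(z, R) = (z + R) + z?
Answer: -5945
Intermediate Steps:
P(z, R) = R + 2*z (P(z, R) = (R + z) + z = R + 2*z)
t = 24 (t = -2 + ((-45 + 22) + 49) = -2 + (-23 + 49) = -2 + 26 = 24)
T*(P(2, 13) + t) = -145*((13 + 2*2) + 24) = -145*((13 + 4) + 24) = -145*(17 + 24) = -145*41 = -5945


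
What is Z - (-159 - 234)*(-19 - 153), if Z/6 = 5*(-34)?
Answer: -68616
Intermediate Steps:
Z = -1020 (Z = 6*(5*(-34)) = 6*(-170) = -1020)
Z - (-159 - 234)*(-19 - 153) = -1020 - (-159 - 234)*(-19 - 153) = -1020 - (-393)*(-172) = -1020 - 1*67596 = -1020 - 67596 = -68616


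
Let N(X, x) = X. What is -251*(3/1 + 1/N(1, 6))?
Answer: -1004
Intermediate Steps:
-251*(3/1 + 1/N(1, 6)) = -251*(3/1 + 1/1) = -251*(3*1 + 1*1) = -251*(3 + 1) = -251*4 = -1004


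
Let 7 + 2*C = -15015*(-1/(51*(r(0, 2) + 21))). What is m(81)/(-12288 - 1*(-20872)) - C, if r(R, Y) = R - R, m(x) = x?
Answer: -1532405/437784 ≈ -3.5004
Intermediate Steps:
r(R, Y) = 0
C = 179/51 (C = -7/2 + (-15015*(-1/(51*(0 + 21))))/2 = -7/2 + (-15015/(21*(-51)))/2 = -7/2 + (-15015/(-1071))/2 = -7/2 + (-15015*(-1/1071))/2 = -7/2 + (1/2)*(715/51) = -7/2 + 715/102 = 179/51 ≈ 3.5098)
m(81)/(-12288 - 1*(-20872)) - C = 81/(-12288 - 1*(-20872)) - 1*179/51 = 81/(-12288 + 20872) - 179/51 = 81/8584 - 179/51 = -1532405/437784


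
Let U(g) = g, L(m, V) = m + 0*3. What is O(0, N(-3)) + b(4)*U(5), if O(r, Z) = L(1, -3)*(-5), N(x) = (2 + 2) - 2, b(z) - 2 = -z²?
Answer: -75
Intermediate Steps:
b(z) = 2 - z²
L(m, V) = m (L(m, V) = m + 0 = m)
N(x) = 2 (N(x) = 4 - 2 = 2)
O(r, Z) = -5 (O(r, Z) = 1*(-5) = -5)
O(0, N(-3)) + b(4)*U(5) = -5 + (2 - 1*4²)*5 = -5 + (2 - 1*16)*5 = -5 + (2 - 16)*5 = -5 - 14*5 = -5 - 70 = -75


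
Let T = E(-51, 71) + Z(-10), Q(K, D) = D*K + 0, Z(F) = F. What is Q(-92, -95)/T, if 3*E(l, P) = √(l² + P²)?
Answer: 393300/3371 + 13110*√7642/3371 ≈ 456.65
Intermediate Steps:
E(l, P) = √(P² + l²)/3 (E(l, P) = √(l² + P²)/3 = √(P² + l²)/3)
Q(K, D) = D*K
T = -10 + √7642/3 (T = √(71² + (-51)²)/3 - 10 = √(5041 + 2601)/3 - 10 = √7642/3 - 10 = -10 + √7642/3 ≈ 19.140)
Q(-92, -95)/T = (-95*(-92))/(-10 + √7642/3) = 8740/(-10 + √7642/3)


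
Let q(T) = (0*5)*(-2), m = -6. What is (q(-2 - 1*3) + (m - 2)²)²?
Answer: 4096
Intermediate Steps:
q(T) = 0 (q(T) = 0*(-2) = 0)
(q(-2 - 1*3) + (m - 2)²)² = (0 + (-6 - 2)²)² = (0 + (-8)²)² = (0 + 64)² = 64² = 4096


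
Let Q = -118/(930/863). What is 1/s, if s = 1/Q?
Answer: -50917/465 ≈ -109.50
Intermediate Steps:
Q = -50917/465 (Q = -118/(930*(1/863)) = -118/930/863 = -118*863/930 = -50917/465 ≈ -109.50)
s = -465/50917 (s = 1/(-50917/465) = -465/50917 ≈ -0.0091325)
1/s = 1/(-465/50917) = -50917/465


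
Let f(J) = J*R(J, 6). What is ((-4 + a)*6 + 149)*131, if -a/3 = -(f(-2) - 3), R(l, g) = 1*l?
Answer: 18733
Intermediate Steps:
R(l, g) = l
f(J) = J² (f(J) = J*J = J²)
a = 3 (a = -(-3)*((-2)² - 3) = -(-3)*(4 - 3) = -(-3) = -3*(-1) = 3)
((-4 + a)*6 + 149)*131 = ((-4 + 3)*6 + 149)*131 = (-1*6 + 149)*131 = (-6 + 149)*131 = 143*131 = 18733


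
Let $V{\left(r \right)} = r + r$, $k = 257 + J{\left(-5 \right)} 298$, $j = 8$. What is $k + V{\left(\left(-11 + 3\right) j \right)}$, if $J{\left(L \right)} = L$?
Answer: $-1361$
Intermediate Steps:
$k = -1233$ ($k = 257 - 1490 = -1233$)
$V{\left(r \right)} = 2 r$
$k + V{\left(\left(-11 + 3\right) j \right)} = -1233 + 2 \left(-11 + 3\right) 8 = -1233 + 2 \left(\left(-8\right) 8\right) = -1233 + 2 \left(-64\right) = -1233 - 128 = -1361$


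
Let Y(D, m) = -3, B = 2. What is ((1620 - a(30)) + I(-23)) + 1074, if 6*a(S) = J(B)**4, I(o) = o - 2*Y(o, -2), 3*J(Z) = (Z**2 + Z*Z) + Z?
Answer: 645511/243 ≈ 2656.4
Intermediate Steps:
J(Z) = Z/3 + 2*Z**2/3 (J(Z) = ((Z**2 + Z*Z) + Z)/3 = ((Z**2 + Z**2) + Z)/3 = (2*Z**2 + Z)/3 = (Z + 2*Z**2)/3 = Z/3 + 2*Z**2/3)
I(o) = 6 + o (I(o) = o - 2*(-3) = o + 6 = 6 + o)
a(S) = 5000/243 (a(S) = ((1/3)*2*(1 + 2*2))**4/6 = ((1/3)*2*(1 + 4))**4/6 = ((1/3)*2*5)**4/6 = (10/3)**4/6 = (1/6)*(10000/81) = 5000/243)
((1620 - a(30)) + I(-23)) + 1074 = ((1620 - 1*5000/243) + (6 - 23)) + 1074 = ((1620 - 5000/243) - 17) + 1074 = (388660/243 - 17) + 1074 = 384529/243 + 1074 = 645511/243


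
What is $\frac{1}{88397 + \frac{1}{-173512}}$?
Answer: $\frac{173512}{15337940263} \approx 1.1313 \cdot 10^{-5}$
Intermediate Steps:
$\frac{1}{88397 + \frac{1}{-173512}} = \frac{1}{88397 - \frac{1}{173512}} = \frac{1}{\frac{15337940263}{173512}} = \frac{173512}{15337940263}$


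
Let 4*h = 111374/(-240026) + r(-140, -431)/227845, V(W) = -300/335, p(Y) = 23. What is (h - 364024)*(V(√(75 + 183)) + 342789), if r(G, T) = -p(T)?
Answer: -457223444842235389304661/3664144505990 ≈ -1.2478e+11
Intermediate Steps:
V(W) = -60/67 (V(W) = -300*1/335 = -60/67)
r(G, T) = -23 (r(G, T) = -1*23 = -23)
h = -6345382407/54688723970 (h = (111374/(-240026) - 23/227845)/4 = (111374*(-1/240026) - 23*1/227845)/4 = (-55687/120013 - 23/227845)/4 = (¼)*(-12690764814/27344361985) = -6345382407/54688723970 ≈ -0.11603)
(h - 364024)*(V(√(75 + 183)) + 342789) = (-6345382407/54688723970 - 364024)*(-60/67 + 342789) = -19908014399837687/54688723970*22966803/67 = -457223444842235389304661/3664144505990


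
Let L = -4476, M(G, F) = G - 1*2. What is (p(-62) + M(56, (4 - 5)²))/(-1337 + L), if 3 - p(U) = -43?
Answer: -100/5813 ≈ -0.017203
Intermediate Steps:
p(U) = 46 (p(U) = 3 - 1*(-43) = 3 + 43 = 46)
M(G, F) = -2 + G (M(G, F) = G - 2 = -2 + G)
(p(-62) + M(56, (4 - 5)²))/(-1337 + L) = (46 + (-2 + 56))/(-1337 - 4476) = (46 + 54)/(-5813) = 100*(-1/5813) = -100/5813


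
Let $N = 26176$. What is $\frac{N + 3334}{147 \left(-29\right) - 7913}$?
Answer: $- \frac{14755}{6088} \approx -2.4236$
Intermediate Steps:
$\frac{N + 3334}{147 \left(-29\right) - 7913} = \frac{26176 + 3334}{147 \left(-29\right) - 7913} = \frac{29510}{-4263 - 7913} = \frac{29510}{-12176} = 29510 \left(- \frac{1}{12176}\right) = - \frac{14755}{6088}$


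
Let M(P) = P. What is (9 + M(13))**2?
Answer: 484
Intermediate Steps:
(9 + M(13))**2 = (9 + 13)**2 = 22**2 = 484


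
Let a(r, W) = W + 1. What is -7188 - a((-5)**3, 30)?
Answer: -7219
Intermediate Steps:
a(r, W) = 1 + W
-7188 - a((-5)**3, 30) = -7188 - (1 + 30) = -7188 - 1*31 = -7188 - 31 = -7219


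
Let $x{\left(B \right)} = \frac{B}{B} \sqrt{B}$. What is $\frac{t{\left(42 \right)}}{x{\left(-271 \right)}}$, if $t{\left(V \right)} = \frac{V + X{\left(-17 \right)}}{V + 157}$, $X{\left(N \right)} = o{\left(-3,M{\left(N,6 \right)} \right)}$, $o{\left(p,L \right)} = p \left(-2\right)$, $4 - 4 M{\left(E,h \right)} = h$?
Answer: $- \frac{48 i \sqrt{271}}{53929} \approx - 0.014652 i$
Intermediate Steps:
$M{\left(E,h \right)} = 1 - \frac{h}{4}$
$o{\left(p,L \right)} = - 2 p$
$X{\left(N \right)} = 6$ ($X{\left(N \right)} = \left(-2\right) \left(-3\right) = 6$)
$x{\left(B \right)} = \sqrt{B}$ ($x{\left(B \right)} = 1 \sqrt{B} = \sqrt{B}$)
$t{\left(V \right)} = \frac{6 + V}{157 + V}$ ($t{\left(V \right)} = \frac{V + 6}{V + 157} = \frac{6 + V}{157 + V}$)
$\frac{t{\left(42 \right)}}{x{\left(-271 \right)}} = \frac{\frac{1}{157 + 42} \left(6 + 42\right)}{\sqrt{-271}} = \frac{\frac{1}{199} \cdot 48}{i \sqrt{271}} = \frac{1}{199} \cdot 48 \left(- \frac{i \sqrt{271}}{271}\right) = \frac{48 \left(- \frac{i \sqrt{271}}{271}\right)}{199} = - \frac{48 i \sqrt{271}}{53929}$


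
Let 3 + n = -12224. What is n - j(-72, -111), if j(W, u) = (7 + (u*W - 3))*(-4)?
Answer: 19757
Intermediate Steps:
n = -12227 (n = -3 - 12224 = -12227)
j(W, u) = -16 - 4*W*u (j(W, u) = (7 + (W*u - 3))*(-4) = (7 + (-3 + W*u))*(-4) = (4 + W*u)*(-4) = -16 - 4*W*u)
n - j(-72, -111) = -12227 - (-16 - 4*(-72)*(-111)) = -12227 - (-16 - 31968) = -12227 - 1*(-31984) = -12227 + 31984 = 19757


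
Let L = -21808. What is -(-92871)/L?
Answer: -92871/21808 ≈ -4.2586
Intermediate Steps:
-(-92871)/L = -(-92871)/(-21808) = -(-92871)*(-1)/21808 = -1*92871/21808 = -92871/21808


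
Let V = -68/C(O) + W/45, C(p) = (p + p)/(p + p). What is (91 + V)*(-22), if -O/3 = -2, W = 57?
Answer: -8008/15 ≈ -533.87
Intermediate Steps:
O = 6 (O = -3*(-2) = 6)
C(p) = 1 (C(p) = (2*p)/((2*p)) = (2*p)*(1/(2*p)) = 1)
V = -1001/15 (V = -68/1 + 57/45 = -68*1 + 57*(1/45) = -68 + 19/15 = -1001/15 ≈ -66.733)
(91 + V)*(-22) = (91 - 1001/15)*(-22) = (364/15)*(-22) = -8008/15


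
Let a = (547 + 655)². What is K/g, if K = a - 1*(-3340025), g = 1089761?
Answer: 4784829/1089761 ≈ 4.3907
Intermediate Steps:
a = 1444804 (a = 1202² = 1444804)
K = 4784829 (K = 1444804 - 1*(-3340025) = 1444804 + 3340025 = 4784829)
K/g = 4784829/1089761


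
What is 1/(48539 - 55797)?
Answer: -1/7258 ≈ -0.00013778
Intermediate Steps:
1/(48539 - 55797) = 1/(-7258) = -1/7258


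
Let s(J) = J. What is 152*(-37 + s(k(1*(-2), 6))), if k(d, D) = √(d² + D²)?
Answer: -5624 + 304*√10 ≈ -4662.7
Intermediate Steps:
k(d, D) = √(D² + d²)
152*(-37 + s(k(1*(-2), 6))) = 152*(-37 + √(6² + (1*(-2))²)) = 152*(-37 + √(36 + (-2)²)) = 152*(-37 + √(36 + 4)) = 152*(-37 + √40) = 152*(-37 + 2*√10) = -5624 + 304*√10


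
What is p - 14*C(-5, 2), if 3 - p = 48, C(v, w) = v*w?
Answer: 95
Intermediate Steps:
p = -45 (p = 3 - 1*48 = 3 - 48 = -45)
p - 14*C(-5, 2) = -45 - (-70)*2 = -45 - 14*(-10) = -45 + 140 = 95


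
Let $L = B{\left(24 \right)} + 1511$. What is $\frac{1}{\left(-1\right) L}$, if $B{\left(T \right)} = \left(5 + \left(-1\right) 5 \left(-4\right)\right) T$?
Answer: $- \frac{1}{2111} \approx -0.00047371$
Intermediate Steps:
$B{\left(T \right)} = 25 T$ ($B{\left(T \right)} = \left(5 - -20\right) T = \left(5 + 20\right) T = 25 T$)
$L = 2111$ ($L = 25 \cdot 24 + 1511 = 600 + 1511 = 2111$)
$\frac{1}{\left(-1\right) L} = \frac{1}{\left(-1\right) 2111} = \frac{1}{-2111} = - \frac{1}{2111}$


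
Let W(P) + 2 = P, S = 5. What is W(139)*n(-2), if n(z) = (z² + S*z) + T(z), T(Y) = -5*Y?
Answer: 548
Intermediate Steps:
n(z) = z² (n(z) = (z² + 5*z) - 5*z = z²)
W(P) = -2 + P
W(139)*n(-2) = (-2 + 139)*(-2)² = 137*4 = 548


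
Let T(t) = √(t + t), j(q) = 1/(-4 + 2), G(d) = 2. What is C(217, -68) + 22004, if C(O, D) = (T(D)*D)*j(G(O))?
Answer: 22004 + 68*I*√34 ≈ 22004.0 + 396.5*I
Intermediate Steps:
j(q) = -½ (j(q) = 1/(-2) = -½)
T(t) = √2*√t (T(t) = √(2*t) = √2*√t)
C(O, D) = -√2*D^(3/2)/2 (C(O, D) = ((√2*√D)*D)*(-½) = (√2*D^(3/2))*(-½) = -√2*D^(3/2)/2)
C(217, -68) + 22004 = -√2*(-68)^(3/2)/2 + 22004 = -√2*(-136*I*√17)/2 + 22004 = 68*I*√34 + 22004 = 22004 + 68*I*√34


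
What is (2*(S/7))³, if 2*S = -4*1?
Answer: -64/343 ≈ -0.18659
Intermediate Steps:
S = -2 (S = (-4*1)/2 = (½)*(-4) = -2)
(2*(S/7))³ = (2*(-2/7))³ = (-4/7)³ = -64/343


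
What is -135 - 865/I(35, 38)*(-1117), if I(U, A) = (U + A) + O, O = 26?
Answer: 952840/99 ≈ 9624.6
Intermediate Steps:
I(U, A) = 26 + A + U (I(U, A) = (U + A) + 26 = (A + U) + 26 = 26 + A + U)
-135 - 865/I(35, 38)*(-1117) = -135 - 865/(26 + 38 + 35)*(-1117) = -135 - 865/99*(-1117) = -135 + 966205/99 = 952840/99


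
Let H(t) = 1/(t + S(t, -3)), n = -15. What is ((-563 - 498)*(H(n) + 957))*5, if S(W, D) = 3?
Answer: -60917315/12 ≈ -5.0764e+6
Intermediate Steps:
H(t) = 1/(3 + t) (H(t) = 1/(t + 3) = 1/(3 + t))
((-563 - 498)*(H(n) + 957))*5 = ((-563 - 498)*(1/(3 - 15) + 957))*5 = -1061*(1/(-12) + 957)*5 = -1061*(-1/12 + 957)*5 = -1061*11483/12*5 = -12183463/12*5 = -60917315/12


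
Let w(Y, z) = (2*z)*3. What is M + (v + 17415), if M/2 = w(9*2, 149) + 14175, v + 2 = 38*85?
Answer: 50781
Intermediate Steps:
v = 3228 (v = -2 + 38*85 = -2 + 3230 = 3228)
w(Y, z) = 6*z
M = 30138 (M = 2*(6*149 + 14175) = 2*(894 + 14175) = 2*15069 = 30138)
M + (v + 17415) = 30138 + (3228 + 17415) = 30138 + 20643 = 50781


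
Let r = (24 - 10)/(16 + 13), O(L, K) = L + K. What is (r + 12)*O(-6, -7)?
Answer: -4706/29 ≈ -162.28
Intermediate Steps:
O(L, K) = K + L
r = 14/29 ≈ 0.48276
(r + 12)*O(-6, -7) = (14/29 + 12)*(-7 - 6) = (362/29)*(-13) = -4706/29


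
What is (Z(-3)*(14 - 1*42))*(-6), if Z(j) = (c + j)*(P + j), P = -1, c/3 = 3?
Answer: -4032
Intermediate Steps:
c = 9 (c = 3*3 = 9)
Z(j) = (-1 + j)*(9 + j) (Z(j) = (9 + j)*(-1 + j) = (-1 + j)*(9 + j))
(Z(-3)*(14 - 1*42))*(-6) = ((-9 + (-3)**2 + 8*(-3))*(14 - 1*42))*(-6) = ((-9 + 9 - 24)*(14 - 42))*(-6) = -24*(-28)*(-6) = 672*(-6) = -4032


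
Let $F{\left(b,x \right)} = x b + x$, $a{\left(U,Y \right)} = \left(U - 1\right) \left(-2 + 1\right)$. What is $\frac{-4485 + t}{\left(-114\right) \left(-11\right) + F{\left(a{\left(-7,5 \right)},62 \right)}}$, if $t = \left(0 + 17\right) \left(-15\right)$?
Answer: $- \frac{395}{151} \approx -2.6159$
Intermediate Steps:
$a{\left(U,Y \right)} = 1 - U$ ($a{\left(U,Y \right)} = \left(-1 + U\right) \left(-1\right) = 1 - U$)
$F{\left(b,x \right)} = x + b x$ ($F{\left(b,x \right)} = b x + x = x + b x$)
$t = -255$ ($t = 17 \left(-15\right) = -255$)
$\frac{-4485 + t}{\left(-114\right) \left(-11\right) + F{\left(a{\left(-7,5 \right)},62 \right)}} = \frac{-4485 - 255}{\left(-114\right) \left(-11\right) + 62 \left(1 + \left(1 - -7\right)\right)} = - \frac{4740}{1254 + 62 \left(1 + \left(1 + 7\right)\right)} = - \frac{4740}{1254 + 62 \left(1 + 8\right)} = - \frac{4740}{1254 + 62 \cdot 9} = - \frac{4740}{1254 + 558} = - \frac{4740}{1812} = \left(-4740\right) \frac{1}{1812} = - \frac{395}{151}$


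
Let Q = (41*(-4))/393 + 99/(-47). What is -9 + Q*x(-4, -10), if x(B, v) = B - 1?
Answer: 66836/18471 ≈ 3.6184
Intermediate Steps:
x(B, v) = -1 + B
Q = -46615/18471 (Q = -164*1/393 + 99*(-1/47) = -164/393 - 99/47 = -46615/18471 ≈ -2.5237)
-9 + Q*x(-4, -10) = -9 - 46615*(-1 - 4)/18471 = -9 - 46615/18471*(-5) = -9 + 233075/18471 = 66836/18471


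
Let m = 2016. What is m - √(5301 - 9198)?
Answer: 2016 - 3*I*√433 ≈ 2016.0 - 62.426*I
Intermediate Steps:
m - √(5301 - 9198) = 2016 - √(5301 - 9198) = 2016 - √(-3897) = 2016 - 3*I*√433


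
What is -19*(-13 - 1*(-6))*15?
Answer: 1995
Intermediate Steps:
-19*(-13 - 1*(-6))*15 = -19*(-13 + 6)*15 = -19*(-7)*15 = 133*15 = 1995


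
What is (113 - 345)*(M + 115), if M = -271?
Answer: 36192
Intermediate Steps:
(113 - 345)*(M + 115) = (113 - 345)*(-271 + 115) = -232*(-156) = 36192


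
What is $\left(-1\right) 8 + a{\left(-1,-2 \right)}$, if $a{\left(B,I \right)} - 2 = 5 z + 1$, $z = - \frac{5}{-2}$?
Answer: $\frac{15}{2} \approx 7.5$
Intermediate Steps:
$z = \frac{5}{2}$ ($z = \left(-5\right) \left(- \frac{1}{2}\right) = \frac{5}{2} \approx 2.5$)
$a{\left(B,I \right)} = \frac{31}{2}$ ($a{\left(B,I \right)} = 2 + \left(5 \cdot \frac{5}{2} + 1\right) = 2 + \left(\frac{25}{2} + 1\right) = 2 + \frac{27}{2} = \frac{31}{2}$)
$\left(-1\right) 8 + a{\left(-1,-2 \right)} = \left(-1\right) 8 + \frac{31}{2} = -8 + \frac{31}{2} = \frac{15}{2}$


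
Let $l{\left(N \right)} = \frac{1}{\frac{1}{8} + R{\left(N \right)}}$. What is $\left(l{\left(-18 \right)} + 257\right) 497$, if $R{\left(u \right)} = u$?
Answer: $\frac{18261271}{143} \approx 1.277 \cdot 10^{5}$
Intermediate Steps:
$l{\left(N \right)} = \frac{1}{\frac{1}{8} + N}$
$\left(l{\left(-18 \right)} + 257\right) 497 = \left(\frac{8}{1 + 8 \left(-18\right)} + 257\right) 497 = \left(\frac{8}{1 - 144} + 257\right) 497 = \left(\frac{8}{-143} + 257\right) 497 = \left(8 \left(- \frac{1}{143}\right) + 257\right) 497 = \left(- \frac{8}{143} + 257\right) 497 = \frac{36743}{143} \cdot 497 = \frac{18261271}{143}$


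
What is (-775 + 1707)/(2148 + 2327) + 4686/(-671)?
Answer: -1849498/272975 ≈ -6.7753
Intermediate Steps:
(-775 + 1707)/(2148 + 2327) + 4686/(-671) = 932/4475 + 4686*(-1/671) = 932*(1/4475) - 426/61 = 932/4475 - 426/61 = -1849498/272975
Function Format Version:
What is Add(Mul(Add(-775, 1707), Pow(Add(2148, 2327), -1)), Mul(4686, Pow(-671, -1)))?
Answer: Rational(-1849498, 272975) ≈ -6.7753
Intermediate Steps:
Add(Mul(Add(-775, 1707), Pow(Add(2148, 2327), -1)), Mul(4686, Pow(-671, -1))) = Add(Mul(932, Pow(4475, -1)), Mul(4686, Rational(-1, 671))) = Add(Mul(932, Rational(1, 4475)), Rational(-426, 61)) = Add(Rational(932, 4475), Rational(-426, 61)) = Rational(-1849498, 272975)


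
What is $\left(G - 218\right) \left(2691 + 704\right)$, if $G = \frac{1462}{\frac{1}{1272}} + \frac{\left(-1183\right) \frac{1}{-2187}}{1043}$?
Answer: $\frac{2057114193767465}{325863} \approx 6.3128 \cdot 10^{9}$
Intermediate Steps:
$G = \frac{605995690201}{325863}$ ($G = 1462 \frac{1}{\frac{1}{1272}} + \left(-1183\right) \left(- \frac{1}{2187}\right) \frac{1}{1043} = 1462 \cdot 1272 + \frac{1183}{2187} \cdot \frac{1}{1043} = 1859664 + \frac{169}{325863} = \frac{605995690201}{325863} \approx 1.8597 \cdot 10^{6}$)
$\left(G - 218\right) \left(2691 + 704\right) = \left(\frac{605995690201}{325863} - 218\right) \left(2691 + 704\right) = \frac{605924652067}{325863} \cdot 3395 = \frac{2057114193767465}{325863}$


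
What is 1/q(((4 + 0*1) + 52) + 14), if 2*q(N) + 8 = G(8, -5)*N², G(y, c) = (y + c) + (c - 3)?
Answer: -1/12254 ≈ -8.1606e-5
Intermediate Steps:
G(y, c) = -3 + y + 2*c (G(y, c) = (c + y) + (-3 + c) = -3 + y + 2*c)
q(N) = -4 - 5*N²/2 (q(N) = -4 + ((-3 + 8 + 2*(-5))*N²)/2 = -4 + ((-3 + 8 - 10)*N²)/2 = -4 + (-5*N²)/2 = -4 - 5*N²/2)
1/q(((4 + 0*1) + 52) + 14) = 1/(-4 - 5*(((4 + 0*1) + 52) + 14)²/2) = 1/(-4 - 5*(((4 + 0) + 52) + 14)²/2) = 1/(-4 - 5*((4 + 52) + 14)²/2) = 1/(-4 - 5*(56 + 14)²/2) = 1/(-4 - 5/2*70²) = 1/(-4 - 5/2*4900) = 1/(-4 - 12250) = 1/(-12254) = -1/12254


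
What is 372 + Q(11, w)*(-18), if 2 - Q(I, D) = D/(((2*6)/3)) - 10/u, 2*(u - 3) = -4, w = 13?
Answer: 429/2 ≈ 214.50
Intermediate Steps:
u = 1 (u = 3 + (1/2)*(-4) = 3 - 2 = 1)
Q(I, D) = 12 - D/4 (Q(I, D) = 2 - (D/(((2*6)/3)) - 10/1) = 2 - (D/((12*(1/3))) - 10*1) = 2 - (D/4 - 10) = 2 - (-10 + D/4) = 2 + (10 - D/4) = 12 - D/4)
372 + Q(11, w)*(-18) = 372 + (12 - 1/4*13)*(-18) = 372 + (12 - 13/4)*(-18) = 372 + (35/4)*(-18) = 372 - 315/2 = 429/2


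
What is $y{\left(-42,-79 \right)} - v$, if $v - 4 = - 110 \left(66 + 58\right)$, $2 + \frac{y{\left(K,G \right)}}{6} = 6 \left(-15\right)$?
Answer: $13084$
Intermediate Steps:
$y{\left(K,G \right)} = -552$ ($y{\left(K,G \right)} = -12 + 6 \cdot 6 \left(-15\right) = -12 + 6 \left(-90\right) = -12 - 540 = -552$)
$v = -13636$ ($v = 4 - 110 \left(66 + 58\right) = 4 - 13640 = -13636$)
$y{\left(-42,-79 \right)} - v = -552 - -13636 = -552 + 13636 = 13084$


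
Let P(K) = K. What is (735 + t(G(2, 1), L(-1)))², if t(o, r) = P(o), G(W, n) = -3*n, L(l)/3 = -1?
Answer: 535824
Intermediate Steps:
L(l) = -3 (L(l) = 3*(-1) = -3)
t(o, r) = o
(735 + t(G(2, 1), L(-1)))² = (735 - 3*1)² = (735 - 3)² = 732² = 535824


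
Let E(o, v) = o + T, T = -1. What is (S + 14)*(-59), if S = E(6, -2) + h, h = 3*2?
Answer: -1475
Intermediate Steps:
h = 6
E(o, v) = -1 + o (E(o, v) = o - 1 = -1 + o)
S = 11 (S = (-1 + 6) + 6 = 5 + 6 = 11)
(S + 14)*(-59) = (11 + 14)*(-59) = 25*(-59) = -1475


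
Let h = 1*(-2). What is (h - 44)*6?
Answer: -276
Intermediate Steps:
h = -2
(h - 44)*6 = (-2 - 44)*6 = -46*6 = -276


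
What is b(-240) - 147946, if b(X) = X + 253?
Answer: -147933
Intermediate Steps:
b(X) = 253 + X
b(-240) - 147946 = (253 - 240) - 147946 = 13 - 147946 = -147933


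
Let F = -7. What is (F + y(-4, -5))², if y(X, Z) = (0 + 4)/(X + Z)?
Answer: 4489/81 ≈ 55.420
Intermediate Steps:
y(X, Z) = 4/(X + Z)
(F + y(-4, -5))² = (-7 + 4/(-4 - 5))² = (-7 + 4/(-9))² = (-7 + 4*(-⅑))² = (-7 - 4/9)² = (-67/9)² = 4489/81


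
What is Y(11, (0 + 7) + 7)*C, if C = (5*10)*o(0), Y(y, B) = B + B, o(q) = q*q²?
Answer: 0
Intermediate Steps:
o(q) = q³
Y(y, B) = 2*B
C = 0 (C = (5*10)*0³ = 50*0 = 0)
Y(11, (0 + 7) + 7)*C = (2*((0 + 7) + 7))*0 = (2*(7 + 7))*0 = (2*14)*0 = 28*0 = 0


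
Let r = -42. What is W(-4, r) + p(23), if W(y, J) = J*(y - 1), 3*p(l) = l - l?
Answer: 210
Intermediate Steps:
p(l) = 0 (p(l) = (l - l)/3 = (⅓)*0 = 0)
W(y, J) = J*(-1 + y)
W(-4, r) + p(23) = -42*(-1 - 4) + 0 = -42*(-5) + 0 = 210 + 0 = 210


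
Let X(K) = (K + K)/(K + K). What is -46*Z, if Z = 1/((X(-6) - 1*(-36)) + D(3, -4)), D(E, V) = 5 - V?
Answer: -1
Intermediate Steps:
X(K) = 1 (X(K) = (2*K)/((2*K)) = (2*K)*(1/(2*K)) = 1)
Z = 1/46 (Z = 1/((1 - 1*(-36)) + (5 - 1*(-4))) = 1/((1 + 36) + (5 + 4)) = 1/(37 + 9) = 1/46 ≈ 0.021739)
-46*Z = -46*1/46 = -1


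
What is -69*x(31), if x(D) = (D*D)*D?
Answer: -2055579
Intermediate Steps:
x(D) = D³ (x(D) = D²*D = D³)
-69*x(31) = -69*31³ = -69*29791 = -2055579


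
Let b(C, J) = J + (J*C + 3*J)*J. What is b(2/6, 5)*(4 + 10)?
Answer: 3710/3 ≈ 1236.7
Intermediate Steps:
b(C, J) = J + J*(3*J + C*J) (b(C, J) = J + (C*J + 3*J)*J = J + (3*J + C*J)*J = J + J*(3*J + C*J))
b(2/6, 5)*(4 + 10) = (5*(1 + 3*5 + (2/6)*5))*(4 + 10) = (5*(1 + 15 + (2*(⅙))*5))*14 = (5*(1 + 15 + (⅓)*5))*14 = (5*(1 + 15 + 5/3))*14 = (5*(53/3))*14 = (265/3)*14 = 3710/3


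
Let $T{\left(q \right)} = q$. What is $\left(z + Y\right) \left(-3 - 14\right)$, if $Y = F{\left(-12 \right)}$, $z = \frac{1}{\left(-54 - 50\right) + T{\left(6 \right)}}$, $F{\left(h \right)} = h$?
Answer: $\frac{20009}{98} \approx 204.17$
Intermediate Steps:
$z = - \frac{1}{98}$ ($z = \frac{1}{\left(-54 - 50\right) + 6} = \frac{1}{-104 + 6} = \frac{1}{-98} = - \frac{1}{98} \approx -0.010204$)
$Y = -12$
$\left(z + Y\right) \left(-3 - 14\right) = \left(- \frac{1}{98} - 12\right) \left(-3 - 14\right) = - \frac{1177 \left(-3 - 14\right)}{98} = \left(- \frac{1177}{98}\right) \left(-17\right) = \frac{20009}{98}$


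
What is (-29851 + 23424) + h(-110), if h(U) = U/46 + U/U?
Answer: -147853/23 ≈ -6428.4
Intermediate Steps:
h(U) = 1 + U/46 (h(U) = U*(1/46) + 1 = U/46 + 1 = 1 + U/46)
(-29851 + 23424) + h(-110) = (-29851 + 23424) + (1 + (1/46)*(-110)) = -6427 + (1 - 55/23) = -6427 - 32/23 = -147853/23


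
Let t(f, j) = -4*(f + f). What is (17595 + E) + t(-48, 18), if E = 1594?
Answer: 19573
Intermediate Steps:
t(f, j) = -8*f
(17595 + E) + t(-48, 18) = (17595 + 1594) - 8*(-48) = 19189 + 384 = 19573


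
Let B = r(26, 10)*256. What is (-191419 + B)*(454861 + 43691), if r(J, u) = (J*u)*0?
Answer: -95432325288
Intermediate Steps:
r(J, u) = 0
B = 0 (B = 0*256 = 0)
(-191419 + B)*(454861 + 43691) = (-191419 + 0)*(454861 + 43691) = -191419*498552 = -95432325288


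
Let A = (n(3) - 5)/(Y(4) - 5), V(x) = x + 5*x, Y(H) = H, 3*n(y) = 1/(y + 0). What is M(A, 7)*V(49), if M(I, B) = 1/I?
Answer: 1323/22 ≈ 60.136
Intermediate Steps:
n(y) = 1/(3*y) (n(y) = 1/(3*(y + 0)) = 1/(3*y))
V(x) = 6*x
A = 44/9 (A = ((⅓)/3 - 5)/(4 - 5) = ((⅓)*(⅓) - 5)/(-1) = (⅑ - 5)*(-1) = -44/9*(-1) = 44/9 ≈ 4.8889)
M(A, 7)*V(49) = (6*49)/(44/9) = (9/44)*294 = 1323/22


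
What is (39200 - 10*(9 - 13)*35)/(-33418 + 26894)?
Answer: -1450/233 ≈ -6.2232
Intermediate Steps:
(39200 - 10*(9 - 13)*35)/(-33418 + 26894) = (39200 - 10*(-4)*35)/(-6524) = (39200 + 40*35)*(-1/6524) = (39200 + 1400)*(-1/6524) = 40600*(-1/6524) = -1450/233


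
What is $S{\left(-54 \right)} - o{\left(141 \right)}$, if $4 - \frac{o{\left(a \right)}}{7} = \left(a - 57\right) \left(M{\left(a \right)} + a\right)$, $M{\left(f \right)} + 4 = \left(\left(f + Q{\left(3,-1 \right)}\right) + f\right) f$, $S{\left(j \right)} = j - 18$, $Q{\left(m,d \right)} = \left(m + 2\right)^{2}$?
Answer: $25533212$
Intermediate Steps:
$Q{\left(m,d \right)} = \left(2 + m\right)^{2}$
$S{\left(j \right)} = -18 + j$
$M{\left(f \right)} = -4 + f \left(25 + 2 f\right)$ ($M{\left(f \right)} = -4 + \left(\left(f + \left(2 + 3\right)^{2}\right) + f\right) f = -4 + \left(\left(f + 5^{2}\right) + f\right) f = -4 + \left(\left(f + 25\right) + f\right) f = -4 + \left(\left(25 + f\right) + f\right) f = -4 + \left(25 + 2 f\right) f = -4 + f \left(25 + 2 f\right)$)
$o{\left(a \right)} = 28 - 7 \left(-57 + a\right) \left(-4 + 2 a^{2} + 26 a\right)$ ($o{\left(a \right)} = 28 - 7 \left(a - 57\right) \left(\left(-4 + 2 a^{2} + 25 a\right) + a\right) = 28 - 7 \left(-57 + a\right) \left(-4 + 2 a^{2} + 26 a\right)$)
$S{\left(-54 \right)} - o{\left(141 \right)} = \left(-18 - 54\right) - \left(-1568 - 14 \cdot 141^{3} + 616 \cdot 141^{2} + 10402 \cdot 141\right) = -72 - \left(-1568 - 39245094 + 616 \cdot 19881 + 1466682\right) = -72 - \left(-1568 - 39245094 + 12246696 + 1466682\right) = -72 - -25533284 = -72 + 25533284 = 25533212$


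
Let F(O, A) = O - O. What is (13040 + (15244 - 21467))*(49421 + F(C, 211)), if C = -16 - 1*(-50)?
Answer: 336902957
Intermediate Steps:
C = 34 (C = -16 + 50 = 34)
F(O, A) = 0
(13040 + (15244 - 21467))*(49421 + F(C, 211)) = (13040 + (15244 - 21467))*(49421 + 0) = (13040 - 6223)*49421 = 6817*49421 = 336902957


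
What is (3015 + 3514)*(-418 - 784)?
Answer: -7847858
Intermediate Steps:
(3015 + 3514)*(-418 - 784) = 6529*(-1202) = -7847858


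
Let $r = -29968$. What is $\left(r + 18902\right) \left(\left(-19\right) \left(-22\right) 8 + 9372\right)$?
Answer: $-140715256$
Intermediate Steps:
$\left(r + 18902\right) \left(\left(-19\right) \left(-22\right) 8 + 9372\right) = \left(-29968 + 18902\right) \left(\left(-19\right) \left(-22\right) 8 + 9372\right) = - 11066 \left(418 \cdot 8 + 9372\right) = - 11066 \left(3344 + 9372\right) = \left(-11066\right) 12716 = -140715256$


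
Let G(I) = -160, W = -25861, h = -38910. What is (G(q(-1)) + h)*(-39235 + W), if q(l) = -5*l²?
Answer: 2543300720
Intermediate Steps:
(G(q(-1)) + h)*(-39235 + W) = (-160 - 38910)*(-39235 - 25861) = -39070*(-65096) = 2543300720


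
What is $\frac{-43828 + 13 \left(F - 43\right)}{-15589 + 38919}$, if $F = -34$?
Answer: $- \frac{44829}{23330} \approx -1.9215$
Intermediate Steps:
$\frac{-43828 + 13 \left(F - 43\right)}{-15589 + 38919} = \frac{-43828 + 13 \left(-34 - 43\right)}{-15589 + 38919} = \frac{-43828 + 13 \left(-77\right)}{23330} = \left(-43828 - 1001\right) \frac{1}{23330} = \left(-44829\right) \frac{1}{23330} = - \frac{44829}{23330}$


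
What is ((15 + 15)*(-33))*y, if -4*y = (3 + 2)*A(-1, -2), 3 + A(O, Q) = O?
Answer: -4950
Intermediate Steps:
A(O, Q) = -3 + O
y = 5 (y = -(3 + 2)*(-3 - 1)/4 = -5*(-4)/4 = -1/4*(-20) = 5)
((15 + 15)*(-33))*y = ((15 + 15)*(-33))*5 = (30*(-33))*5 = -990*5 = -4950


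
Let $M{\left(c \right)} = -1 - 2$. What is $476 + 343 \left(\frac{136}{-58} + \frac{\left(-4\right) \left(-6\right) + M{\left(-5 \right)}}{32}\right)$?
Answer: $- \frac{95753}{928} \approx -103.18$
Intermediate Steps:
$M{\left(c \right)} = -3$
$476 + 343 \left(\frac{136}{-58} + \frac{\left(-4\right) \left(-6\right) + M{\left(-5 \right)}}{32}\right) = 476 + 343 \left(\frac{136}{-58} + \frac{\left(-4\right) \left(-6\right) - 3}{32}\right) = 476 + 343 \left(136 \left(- \frac{1}{58}\right) + \left(24 - 3\right) \frac{1}{32}\right) = 476 + 343 \left(- \frac{68}{29} + 21 \cdot \frac{1}{32}\right) = 476 + 343 \left(- \frac{68}{29} + \frac{21}{32}\right) = 476 + 343 \left(- \frac{1567}{928}\right) = 476 - \frac{537481}{928} = - \frac{95753}{928}$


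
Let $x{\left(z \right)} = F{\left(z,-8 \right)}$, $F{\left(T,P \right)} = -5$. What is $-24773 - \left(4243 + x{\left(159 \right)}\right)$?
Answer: $-29011$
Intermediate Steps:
$x{\left(z \right)} = -5$
$-24773 - \left(4243 + x{\left(159 \right)}\right) = -24773 - 4238 = -29011$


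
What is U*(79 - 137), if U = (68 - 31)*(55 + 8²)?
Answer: -255374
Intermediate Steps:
U = 4403 (U = 37*(55 + 64) = 37*119 = 4403)
U*(79 - 137) = 4403*(79 - 137) = 4403*(-58) = -255374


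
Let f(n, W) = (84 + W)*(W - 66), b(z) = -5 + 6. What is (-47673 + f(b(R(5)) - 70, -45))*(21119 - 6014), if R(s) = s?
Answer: -785490210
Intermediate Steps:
b(z) = 1
f(n, W) = (-66 + W)*(84 + W) (f(n, W) = (84 + W)*(-66 + W) = (-66 + W)*(84 + W))
(-47673 + f(b(R(5)) - 70, -45))*(21119 - 6014) = (-47673 + (-5544 + (-45)² + 18*(-45)))*(21119 - 6014) = (-47673 + (-5544 + 2025 - 810))*15105 = (-47673 - 4329)*15105 = -52002*15105 = -785490210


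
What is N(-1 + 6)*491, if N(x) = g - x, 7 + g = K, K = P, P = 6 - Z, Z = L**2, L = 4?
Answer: -10802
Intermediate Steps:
Z = 16 (Z = 4**2 = 16)
P = -10 (P = 6 - 1*16 = 6 - 16 = -10)
K = -10
g = -17 (g = -7 - 10 = -17)
N(x) = -17 - x
N(-1 + 6)*491 = (-17 - (-1 + 6))*491 = (-17 - 1*5)*491 = (-17 - 5)*491 = -22*491 = -10802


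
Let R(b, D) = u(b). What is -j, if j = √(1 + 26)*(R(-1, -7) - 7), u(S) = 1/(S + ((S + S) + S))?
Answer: 87*√3/4 ≈ 37.672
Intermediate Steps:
u(S) = 1/(4*S) (u(S) = 1/(S + (2*S + S)) = 1/(S + 3*S) = 1/(4*S))
R(b, D) = 1/(4*b)
j = -87*√3/4 (j = √(1 + 26)*((¼)/(-1) - 7) = √27*((¼)*(-1) - 7) = (3*√3)*(-¼ - 7) = (3*√3)*(-29/4) = -87*√3/4 ≈ -37.672)
-j = -(-87)*√3/4 = 87*√3/4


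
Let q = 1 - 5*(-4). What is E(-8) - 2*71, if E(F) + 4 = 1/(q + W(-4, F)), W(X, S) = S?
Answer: -1897/13 ≈ -145.92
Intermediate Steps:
q = 21 (q = 1 + 20 = 21)
E(F) = -4 + 1/(21 + F)
E(-8) - 2*71 = (-83 - 4*(-8))/(21 - 8) - 2*71 = (-83 + 32)/13 - 142 = (1/13)*(-51) - 142 = -51/13 - 142 = -1897/13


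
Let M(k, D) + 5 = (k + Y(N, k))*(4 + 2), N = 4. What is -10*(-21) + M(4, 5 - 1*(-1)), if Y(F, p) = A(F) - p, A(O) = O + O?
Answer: 253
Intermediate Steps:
A(O) = 2*O
Y(F, p) = -p + 2*F (Y(F, p) = 2*F - p = -p + 2*F)
M(k, D) = 43 (M(k, D) = -5 + (k + (-k + 2*4))*(4 + 2) = -5 + (k + (-k + 8))*6 = -5 + (k + (8 - k))*6 = -5 + 8*6 = -5 + 48 = 43)
-10*(-21) + M(4, 5 - 1*(-1)) = -10*(-21) + 43 = 210 + 43 = 253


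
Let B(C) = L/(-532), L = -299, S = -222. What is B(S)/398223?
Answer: 299/211854636 ≈ 1.4113e-6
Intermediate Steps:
B(C) = 299/532 (B(C) = -299/(-532) = -299*(-1/532) = 299/532)
B(S)/398223 = (299/532)/398223 = (299/532)*(1/398223) = 299/211854636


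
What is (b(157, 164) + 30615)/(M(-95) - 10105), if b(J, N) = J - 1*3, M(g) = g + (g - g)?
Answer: -30769/10200 ≈ -3.0166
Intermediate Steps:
M(g) = g (M(g) = g + 0 = g)
b(J, N) = -3 + J (b(J, N) = J - 3 = -3 + J)
(b(157, 164) + 30615)/(M(-95) - 10105) = ((-3 + 157) + 30615)/(-95 - 10105) = (154 + 30615)/(-10200) = 30769*(-1/10200) = -30769/10200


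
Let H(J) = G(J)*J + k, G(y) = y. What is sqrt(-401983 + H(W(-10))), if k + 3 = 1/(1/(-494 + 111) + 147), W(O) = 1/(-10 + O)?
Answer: I*sqrt(50966838994115)/11260 ≈ 634.02*I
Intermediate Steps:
k = -168517/56300 (k = -3 + 1/(1/(-494 + 111) + 147) = -3 + 1/(1/(-383) + 147) = -3 + 1/(-1/383 + 147) = -3 + 1/(56300/383) = -3 + 383/56300 = -168517/56300 ≈ -2.9932)
H(J) = -168517/56300 + J**2 (H(J) = J*J - 168517/56300 = J**2 - 168517/56300 = -168517/56300 + J**2)
sqrt(-401983 + H(W(-10))) = sqrt(-401983 + (-168517/56300 + (1/(-10 - 10))**2)) = sqrt(-401983 + (-168517/56300 + (1/(-20))**2)) = sqrt(-401983 + (-168517/56300 + (-1/20)**2)) = sqrt(-401983 + (-168517/56300 + 1/400)) = sqrt(-401983 - 134701/45040) = sqrt(-18105449021/45040) = I*sqrt(50966838994115)/11260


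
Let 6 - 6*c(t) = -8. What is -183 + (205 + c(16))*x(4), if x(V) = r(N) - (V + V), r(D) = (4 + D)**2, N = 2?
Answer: 16867/3 ≈ 5622.3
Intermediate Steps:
c(t) = 7/3 (c(t) = 1 - 1/6*(-8) = 1 + 4/3 = 7/3)
x(V) = 36 - 2*V (x(V) = (4 + 2)**2 - (V + V) = 6**2 - 2*V = 36 - 2*V)
-183 + (205 + c(16))*x(4) = -183 + (205 + 7/3)*(36 - 2*4) = -183 + 622*(36 - 8)/3 = -183 + (622/3)*28 = -183 + 17416/3 = 16867/3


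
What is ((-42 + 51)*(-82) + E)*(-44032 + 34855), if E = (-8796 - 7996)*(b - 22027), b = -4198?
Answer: -4041270552774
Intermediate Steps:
E = 440370200 (E = (-8796 - 7996)*(-4198 - 22027) = -16792*(-26225) = 440370200)
((-42 + 51)*(-82) + E)*(-44032 + 34855) = ((-42 + 51)*(-82) + 440370200)*(-44032 + 34855) = (9*(-82) + 440370200)*(-9177) = (-738 + 440370200)*(-9177) = 440369462*(-9177) = -4041270552774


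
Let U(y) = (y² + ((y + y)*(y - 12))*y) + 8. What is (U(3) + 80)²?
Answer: 4225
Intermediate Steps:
U(y) = 8 + y² + 2*y²*(-12 + y) (U(y) = (y² + ((2*y)*(-12 + y))*y) + 8 = (y² + (2*y*(-12 + y))*y) + 8 = (y² + 2*y²*(-12 + y)) + 8 = 8 + y² + 2*y²*(-12 + y))
(U(3) + 80)² = ((8 - 23*3² + 2*3³) + 80)² = ((8 - 23*9 + 2*27) + 80)² = ((8 - 207 + 54) + 80)² = (-145 + 80)² = (-65)² = 4225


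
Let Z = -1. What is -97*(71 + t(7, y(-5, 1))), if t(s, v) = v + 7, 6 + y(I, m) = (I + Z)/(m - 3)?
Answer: -7275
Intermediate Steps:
y(I, m) = -6 + (-1 + I)/(-3 + m) (y(I, m) = -6 + (I - 1)/(m - 3) = -6 + (-1 + I)/(-3 + m))
t(s, v) = 7 + v
-97*(71 + t(7, y(-5, 1))) = -97*(71 + (7 + (17 - 5 - 6*1)/(-3 + 1))) = -97*(71 + (7 + (17 - 5 - 6)/(-2))) = -97*(71 + (7 - ½*6)) = -97*(71 + (7 - 3)) = -97*(71 + 4) = -97*75 = -7275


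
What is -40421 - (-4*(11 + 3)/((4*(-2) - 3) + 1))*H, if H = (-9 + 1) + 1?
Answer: -201909/5 ≈ -40382.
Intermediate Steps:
H = -7 (H = -8 + 1 = -7)
-40421 - (-4*(11 + 3)/((4*(-2) - 3) + 1))*H = -40421 - (-4*(11 + 3)/((4*(-2) - 3) + 1))*(-7) = -40421 - (-56/((-8 - 3) + 1))*(-7) = -40421 - (-56/(-11 + 1))*(-7) = -40421 - (-56/(-10))*(-7) = -40421 - (-56*(-1)/10)*(-7) = -40421 - (-4*(-7/5))*(-7) = -40421 - 28*(-7)/5 = -40421 - 1*(-196/5) = -40421 + 196/5 = -201909/5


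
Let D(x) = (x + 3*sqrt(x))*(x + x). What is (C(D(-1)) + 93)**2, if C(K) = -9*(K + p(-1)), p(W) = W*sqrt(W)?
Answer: 1656 + 9450*I ≈ 1656.0 + 9450.0*I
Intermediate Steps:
p(W) = W**(3/2)
D(x) = 2*x*(x + 3*sqrt(x)) (D(x) = (x + 3*sqrt(x))*(2*x) = 2*x*(x + 3*sqrt(x)))
C(K) = -9*K + 9*I (C(K) = -9*(K + (-1)**(3/2)) = -9*(K - I) = -9*K + 9*I)
(C(D(-1)) + 93)**2 = ((-9*(2*(-1)**2 + 6*(-1)**(3/2)) + 9*I) + 93)**2 = ((-9*(2*1 + 6*(-I)) + 9*I) + 93)**2 = ((-9*(2 - 6*I) + 9*I) + 93)**2 = (((-18 + 54*I) + 9*I) + 93)**2 = ((-18 + 63*I) + 93)**2 = (75 + 63*I)**2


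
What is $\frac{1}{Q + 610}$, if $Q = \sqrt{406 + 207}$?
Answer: $\frac{610}{371487} - \frac{\sqrt{613}}{371487} \approx 0.0015754$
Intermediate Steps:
$Q = \sqrt{613} \approx 24.759$
$\frac{1}{Q + 610} = \frac{1}{\sqrt{613} + 610} = \frac{1}{610 + \sqrt{613}}$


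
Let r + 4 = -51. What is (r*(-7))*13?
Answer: 5005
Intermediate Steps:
r = -55 (r = -4 - 51 = -55)
(r*(-7))*13 = -55*(-7)*13 = 385*13 = 5005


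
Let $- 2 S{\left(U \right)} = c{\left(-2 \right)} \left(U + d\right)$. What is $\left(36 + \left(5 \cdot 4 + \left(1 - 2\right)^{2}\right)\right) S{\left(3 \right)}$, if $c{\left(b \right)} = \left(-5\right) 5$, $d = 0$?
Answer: $\frac{4275}{2} \approx 2137.5$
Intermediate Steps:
$c{\left(b \right)} = -25$
$S{\left(U \right)} = \frac{25 U}{2}$ ($S{\left(U \right)} = - \frac{\left(-25\right) \left(U + 0\right)}{2} = - \frac{\left(-25\right) U}{2} = \frac{25 U}{2}$)
$\left(36 + \left(5 \cdot 4 + \left(1 - 2\right)^{2}\right)\right) S{\left(3 \right)} = \left(36 + \left(5 \cdot 4 + \left(1 - 2\right)^{2}\right)\right) \frac{25}{2} \cdot 3 = \left(36 + \left(20 + \left(-1\right)^{2}\right)\right) \frac{75}{2} = \left(36 + \left(20 + 1\right)\right) \frac{75}{2} = \left(36 + 21\right) \frac{75}{2} = 57 \cdot \frac{75}{2} = \frac{4275}{2}$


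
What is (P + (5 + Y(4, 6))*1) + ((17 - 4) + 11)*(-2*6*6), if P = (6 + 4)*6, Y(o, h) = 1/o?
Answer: -6651/4 ≈ -1662.8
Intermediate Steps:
Y(o, h) = 1/o
P = 60 (P = 10*6 = 60)
(P + (5 + Y(4, 6))*1) + ((17 - 4) + 11)*(-2*6*6) = (60 + (5 + 1/4)*1) + ((17 - 4) + 11)*(-2*6*6) = (60 + (5 + ¼)*1) + (13 + 11)*(-12*6) = (60 + (21/4)*1) + 24*(-72) = (60 + 21/4) - 1728 = 261/4 - 1728 = -6651/4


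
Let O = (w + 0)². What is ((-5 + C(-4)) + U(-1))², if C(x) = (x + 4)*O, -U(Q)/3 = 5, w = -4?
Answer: 400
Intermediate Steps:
O = 16 (O = (-4 + 0)² = (-4)² = 16)
U(Q) = -15 (U(Q) = -3*5 = -15)
C(x) = 64 + 16*x (C(x) = (x + 4)*16 = (4 + x)*16 = 64 + 16*x)
((-5 + C(-4)) + U(-1))² = ((-5 + (64 + 16*(-4))) - 15)² = ((-5 + (64 - 64)) - 15)² = ((-5 + 0) - 15)² = (-5 - 15)² = (-20)² = 400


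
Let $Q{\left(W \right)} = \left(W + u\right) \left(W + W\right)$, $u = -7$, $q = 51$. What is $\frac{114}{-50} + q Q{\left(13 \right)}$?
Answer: $\frac{198843}{25} \approx 7953.7$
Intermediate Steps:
$Q{\left(W \right)} = 2 W \left(-7 + W\right)$ ($Q{\left(W \right)} = \left(W - 7\right) \left(W + W\right) = \left(-7 + W\right) 2 W = 2 W \left(-7 + W\right)$)
$\frac{114}{-50} + q Q{\left(13 \right)} = \frac{114}{-50} + 51 \cdot 2 \cdot 13 \left(-7 + 13\right) = 114 \left(- \frac{1}{50}\right) + 51 \cdot 2 \cdot 13 \cdot 6 = - \frac{57}{25} + 51 \cdot 156 = - \frac{57}{25} + 7956 = \frac{198843}{25}$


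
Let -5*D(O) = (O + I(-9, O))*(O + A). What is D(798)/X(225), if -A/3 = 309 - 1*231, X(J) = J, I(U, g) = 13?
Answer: -152468/375 ≈ -406.58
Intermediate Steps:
A = -234 (A = -3*(309 - 1*231) = -3*(309 - 231) = -3*78 = -234)
D(O) = -(-234 + O)*(13 + O)/5 (D(O) = -(O + 13)*(O - 234)/5 = -(13 + O)*(-234 + O)/5 = -(-234 + O)*(13 + O)/5)
D(798)/X(225) = (3042/5 - 1/5*798**2 + (221/5)*798)/225 = (3042/5 - 1/5*636804 + 176358/5)*(1/225) = (3042/5 - 636804/5 + 176358/5)*(1/225) = -457404/5*1/225 = -152468/375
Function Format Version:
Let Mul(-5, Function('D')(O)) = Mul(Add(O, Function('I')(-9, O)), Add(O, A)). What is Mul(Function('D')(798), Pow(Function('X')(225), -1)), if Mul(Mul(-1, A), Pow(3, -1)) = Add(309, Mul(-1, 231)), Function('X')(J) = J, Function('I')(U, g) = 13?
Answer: Rational(-152468, 375) ≈ -406.58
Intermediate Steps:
A = -234 (A = Mul(-3, Add(309, Mul(-1, 231))) = Mul(-3, Add(309, -231)) = Mul(-3, 78) = -234)
Function('D')(O) = Mul(Rational(-1, 5), Add(-234, O), Add(13, O)) (Function('D')(O) = Mul(Rational(-1, 5), Mul(Add(O, 13), Add(O, -234))) = Mul(Rational(-1, 5), Mul(Add(13, O), Add(-234, O))) = Mul(Rational(-1, 5), Mul(Add(-234, O), Add(13, O))) = Mul(Rational(-1, 5), Add(-234, O), Add(13, O)))
Mul(Function('D')(798), Pow(Function('X')(225), -1)) = Mul(Add(Rational(3042, 5), Mul(Rational(-1, 5), Pow(798, 2)), Mul(Rational(221, 5), 798)), Pow(225, -1)) = Mul(Add(Rational(3042, 5), Mul(Rational(-1, 5), 636804), Rational(176358, 5)), Rational(1, 225)) = Mul(Add(Rational(3042, 5), Rational(-636804, 5), Rational(176358, 5)), Rational(1, 225)) = Mul(Rational(-457404, 5), Rational(1, 225)) = Rational(-152468, 375)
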